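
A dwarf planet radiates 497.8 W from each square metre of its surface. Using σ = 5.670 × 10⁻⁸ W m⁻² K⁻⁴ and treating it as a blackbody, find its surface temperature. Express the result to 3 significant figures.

T ≈ 306 K

I = σT⁴, so T = (I/σ)^(1/4) = (497.8/(5.670×10⁻⁸))^(1/4) = 306 K.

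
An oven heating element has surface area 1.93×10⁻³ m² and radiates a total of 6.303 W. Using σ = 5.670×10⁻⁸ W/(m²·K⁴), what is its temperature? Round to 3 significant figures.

T ≈ 490 K

Area A = 1.93×10⁻³ m².
P = σAT⁴ ⇒ T = (P/(σA))^(1/4) = (6.303/(5.670×10⁻⁸×1.93×10⁻³))^(1/4) = 490 K.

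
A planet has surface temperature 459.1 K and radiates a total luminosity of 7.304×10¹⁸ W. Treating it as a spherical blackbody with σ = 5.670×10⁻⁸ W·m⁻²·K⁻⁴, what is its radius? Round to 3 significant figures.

R ≈ 1.52×10⁷ m

L = 4πR²σT⁴ ⇒ R = √(L/(4πσT⁴)).
σT⁴ = 2518.91 W/m², so R = √(7.304×10¹⁸/(4π×2518.91)) = 1.52×10⁷ m.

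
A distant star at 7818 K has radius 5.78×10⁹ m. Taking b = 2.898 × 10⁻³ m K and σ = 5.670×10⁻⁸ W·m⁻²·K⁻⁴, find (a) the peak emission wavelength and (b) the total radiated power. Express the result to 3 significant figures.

(a) λ_max = b/T = 2.898×10⁻³/7818 = 3.707×10⁻⁷ m = 0.371 μm.
Surface area A = 4πR² = 4π(5.78×10⁹ m)² = 4.19822×10²⁰ m².
(b) P = σAT⁴ = 5.670×10⁻⁸×4.19822×10²⁰×(7818)⁴ = 8.89×10²⁸ W.

λ_max ≈ 0.371 μm; P ≈ 8.89×10²⁸ W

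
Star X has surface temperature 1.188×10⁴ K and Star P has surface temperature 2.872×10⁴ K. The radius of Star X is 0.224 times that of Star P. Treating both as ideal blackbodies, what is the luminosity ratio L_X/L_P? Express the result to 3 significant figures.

L ∝ R²T⁴, so L_X/L_P = (R_X/R_P)²(T_X/T_P)⁴ = (0.224)² × (1.188×10⁴/2.872×10⁴)⁴ = 0.050176 × 0.0292771 = 1.47×10⁻³.

L_X/L_P ≈ 1.47×10⁻³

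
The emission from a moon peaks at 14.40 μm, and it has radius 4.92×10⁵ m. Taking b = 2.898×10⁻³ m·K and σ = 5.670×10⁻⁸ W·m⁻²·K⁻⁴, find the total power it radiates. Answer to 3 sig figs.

Wien's law: T = b/λ_max = 2.898×10⁻³/1.440×10⁻⁵ = 201.250 K.
Surface area A = 4πR² = 4π(4.92×10⁵ m)² = 3.04187×10¹² m².
Then P = σAT⁴ = 5.670×10⁻⁸×3.04187×10¹²×(201.250)⁴ = 2.83×10¹⁴ W.

P ≈ 2.83×10¹⁴ W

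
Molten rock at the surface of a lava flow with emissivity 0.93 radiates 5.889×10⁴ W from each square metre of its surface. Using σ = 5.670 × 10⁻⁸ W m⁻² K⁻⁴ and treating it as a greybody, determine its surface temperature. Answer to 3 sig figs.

I = εσT⁴, so T = (I/εσ)^(1/4) = (5.889×10⁴/(0.93×5.670×10⁻⁸))^(1/4) = 1.03×10³ K.

T ≈ 1.03×10³ K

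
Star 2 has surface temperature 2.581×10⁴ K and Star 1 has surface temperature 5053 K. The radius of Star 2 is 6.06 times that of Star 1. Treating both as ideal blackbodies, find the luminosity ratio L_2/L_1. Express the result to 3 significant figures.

L ∝ R²T⁴, so L_2/L_1 = (R_2/R_1)²(T_2/T_1)⁴ = (6.06)² × (2.581×10⁴/5053)⁴ = 36.7236 × 680.699 = 2.50×10⁴.

L_2/L_1 ≈ 2.50×10⁴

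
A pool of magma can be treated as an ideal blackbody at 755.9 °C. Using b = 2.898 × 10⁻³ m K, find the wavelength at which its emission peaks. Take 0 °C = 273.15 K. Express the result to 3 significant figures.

T = 755.9 °C + 273.15 = 1029.05 K.
Wien's displacement law: λ_max = b/T = (2.898×10⁻³ m·K)/(1029.05 K) = 2.816×10⁻⁶ m.
That is 2.82×10³ nm, in the infrared range.

λ_max ≈ 2.82×10³ nm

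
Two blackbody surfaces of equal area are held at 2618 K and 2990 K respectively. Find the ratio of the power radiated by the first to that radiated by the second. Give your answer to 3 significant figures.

With equal areas, P₁/P₂ = (T₁/T₂)⁴ = (2618/2990)⁴ = 0.588.

P₁/P₂ ≈ 0.588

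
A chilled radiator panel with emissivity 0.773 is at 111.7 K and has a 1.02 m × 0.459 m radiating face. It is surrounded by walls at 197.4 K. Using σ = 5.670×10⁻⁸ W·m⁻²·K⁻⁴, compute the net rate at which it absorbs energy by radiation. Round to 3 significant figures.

Area A = 1.02 × 0.459 = 0.46818 m².
Net radiated power P_net = εσA(T⁴ − T₀⁴) = 0.773×5.670×10⁻⁸×0.46818×(111.7⁴ − 197.4⁴).
T⁴ − T₀⁴ = 1.55673×10⁸ − 1.51841×10⁹ = -1.36274×10⁹ K⁴, so P_net = -28.0 W — negative, meaning a net gain of 28.0 W.

Net gain ≈ 28.0 W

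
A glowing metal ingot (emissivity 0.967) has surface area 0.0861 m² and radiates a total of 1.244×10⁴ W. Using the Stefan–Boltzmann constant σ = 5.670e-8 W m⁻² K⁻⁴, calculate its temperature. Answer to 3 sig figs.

T ≈ 1.27×10³ K

Area A = 0.0861 m².
P = εσAT⁴ ⇒ T = (P/(εσA))^(1/4) = (1.244×10⁴/(0.967×5.670×10⁻⁸×0.0861))^(1/4) = 1.27×10³ K.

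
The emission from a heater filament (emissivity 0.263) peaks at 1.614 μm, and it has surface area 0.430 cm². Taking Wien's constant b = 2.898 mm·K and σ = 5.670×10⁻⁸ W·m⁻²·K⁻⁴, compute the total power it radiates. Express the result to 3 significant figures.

Wien's law: T = b/λ_max = 2.898×10⁻³/1.614×10⁻⁶ = 1795.54 K.
Area A = 0.430 cm² = 4.30×10⁻⁵ m².
Then P = εσAT⁴ = 0.263×5.670×10⁻⁸×4.30×10⁻⁵×(1795.54)⁴ = 6.66 W.

P ≈ 6.66 W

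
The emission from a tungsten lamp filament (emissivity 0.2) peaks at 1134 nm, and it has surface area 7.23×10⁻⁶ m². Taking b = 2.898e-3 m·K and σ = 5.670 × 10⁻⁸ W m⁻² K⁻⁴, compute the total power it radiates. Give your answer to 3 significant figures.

Wien's law: T = b/λ_max = 2.898×10⁻³/1.134×10⁻⁶ = 2555.56 K.
Area A = 7.23×10⁻⁶ m².
Then P = εσAT⁴ = 0.2×5.670×10⁻⁸×7.23×10⁻⁶×(2555.56)⁴ = 3.50 W.

P ≈ 3.50 W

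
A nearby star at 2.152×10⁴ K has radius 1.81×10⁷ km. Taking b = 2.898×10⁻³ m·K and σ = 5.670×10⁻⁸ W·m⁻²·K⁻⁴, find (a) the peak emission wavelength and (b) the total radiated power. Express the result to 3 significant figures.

(a) λ_max = b/T = 2.898×10⁻³/2.152×10⁴ = 1.347×10⁻⁷ m = 135 nm.
Surface area A = 4πR² = 4π(1.81×10¹⁰ m)² = 4.11687×10²¹ m².
(b) P = σAT⁴ = 5.670×10⁻⁸×4.11687×10²¹×(2.152×10⁴)⁴ = 5.01×10³¹ W.

λ_max ≈ 135 nm; P ≈ 5.01×10³¹ W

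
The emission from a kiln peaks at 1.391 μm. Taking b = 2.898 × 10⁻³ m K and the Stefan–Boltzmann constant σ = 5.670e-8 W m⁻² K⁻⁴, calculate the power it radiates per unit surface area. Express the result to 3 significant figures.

Wien's law: T = b/λ_max = 2.898×10⁻³/1.391×10⁻⁶ = 2083.39 K.
Then I = σT⁴ = 5.670×10⁻⁸×(2083.39)⁴ = 1.07×10⁶ W/m².

I ≈ 1.07×10⁶ W/m²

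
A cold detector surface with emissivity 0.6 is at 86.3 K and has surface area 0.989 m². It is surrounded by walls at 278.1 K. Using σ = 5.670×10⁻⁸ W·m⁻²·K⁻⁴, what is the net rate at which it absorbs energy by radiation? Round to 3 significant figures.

Area A = 0.989 m².
Net radiated power P_net = εσA(T⁴ − T₀⁴) = 0.6×5.670×10⁻⁸×0.989×(86.3⁴ − 278.1⁴).
T⁴ − T₀⁴ = 5.54681×10⁷ − 5.98142×10⁹ = -5.92595×10⁹ K⁴, so P_net = -199 W — negative, meaning a net gain of 199 W.

Net gain ≈ 199 W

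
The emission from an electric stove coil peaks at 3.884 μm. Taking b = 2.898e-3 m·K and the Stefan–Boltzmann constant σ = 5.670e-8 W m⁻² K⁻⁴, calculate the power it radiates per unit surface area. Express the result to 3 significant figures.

I ≈ 1.76×10⁴ W/m²

Wien's law: T = b/λ_max = 2.898×10⁻³/3.884×10⁻⁶ = 746.138 K.
Then I = σT⁴ = 5.670×10⁻⁸×(746.138)⁴ = 1.76×10⁴ W/m².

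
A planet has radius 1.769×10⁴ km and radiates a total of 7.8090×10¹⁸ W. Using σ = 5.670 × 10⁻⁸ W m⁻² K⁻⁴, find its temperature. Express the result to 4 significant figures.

T ≈ 432.6 K

Surface area A = 4πR² = 4π(1.769×10⁷ m)² = 3.93247×10¹⁵ m².
P = σAT⁴ ⇒ T = (P/(σA))^(1/4) = (7.8090×10¹⁸/(5.670×10⁻⁸×3.93247×10¹⁵))^(1/4) = 432.6 K.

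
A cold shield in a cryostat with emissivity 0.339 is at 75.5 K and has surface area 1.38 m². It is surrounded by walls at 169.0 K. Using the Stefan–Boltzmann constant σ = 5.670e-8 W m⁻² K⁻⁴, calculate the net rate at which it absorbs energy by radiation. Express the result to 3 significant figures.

Net gain ≈ 20.8 W

Area A = 1.38 m².
Net radiated power P_net = εσA(T⁴ − T₀⁴) = 0.339×5.670×10⁻⁸×1.38×(75.5⁴ − 169.0⁴).
T⁴ − T₀⁴ = 3.24929×10⁷ − 8.15731×10⁸ = -7.83238×10⁸ K⁴, so P_net = -20.8 W — negative, meaning a net gain of 20.8 W.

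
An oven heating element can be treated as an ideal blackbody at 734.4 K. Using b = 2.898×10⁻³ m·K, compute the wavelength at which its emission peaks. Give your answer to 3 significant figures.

Wien's displacement law: λ_max = b/T = (2.898×10⁻³ m·K)/(734.4 K) = 3.946×10⁻⁶ m.
That is 3.95 μm, in the infrared range.

λ_max ≈ 3.95 μm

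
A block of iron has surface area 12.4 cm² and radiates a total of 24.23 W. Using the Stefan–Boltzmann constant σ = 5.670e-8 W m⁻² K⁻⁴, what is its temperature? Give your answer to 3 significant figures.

T ≈ 766 K

Area A = 12.4 cm² = 1.24×10⁻³ m².
P = σAT⁴ ⇒ T = (P/(σA))^(1/4) = (24.23/(5.670×10⁻⁸×1.24×10⁻³))^(1/4) = 766 K.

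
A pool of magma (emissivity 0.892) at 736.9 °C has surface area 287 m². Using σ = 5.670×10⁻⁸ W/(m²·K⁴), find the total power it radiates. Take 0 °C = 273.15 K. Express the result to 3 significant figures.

T = 736.9 °C + 273.15 = 1010.05 K.
Area A = 287 m².
P = εσAT⁴ = 0.892 × 5.670×10⁻⁸ × 287 × (1010.05)⁴ = 1.51×10⁷ W.

P ≈ 1.51×10⁷ W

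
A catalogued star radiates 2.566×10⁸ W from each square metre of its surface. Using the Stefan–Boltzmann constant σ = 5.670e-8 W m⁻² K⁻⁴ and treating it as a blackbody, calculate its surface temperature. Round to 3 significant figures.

I = σT⁴, so T = (I/σ)^(1/4) = (2.566×10⁸/(5.670×10⁻⁸))^(1/4) = 8.20×10³ K.

T ≈ 8.20×10³ K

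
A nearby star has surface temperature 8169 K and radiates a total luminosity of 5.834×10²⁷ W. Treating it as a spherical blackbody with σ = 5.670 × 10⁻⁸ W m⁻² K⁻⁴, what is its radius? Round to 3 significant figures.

R ≈ 1.36×10⁹ m

L = 4πR²σT⁴ ⇒ R = √(L/(4πσT⁴)).
σT⁴ = 2.52498×10⁸ W/m², so R = √(5.834×10²⁷/(4π×2.52498×10⁸)) = 1.36×10⁹ m.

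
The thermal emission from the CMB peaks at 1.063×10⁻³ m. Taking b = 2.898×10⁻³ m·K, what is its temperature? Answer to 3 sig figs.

Wien's law gives T = b/λ_max = (2.898×10⁻³ m·K)/(1.063×10⁻³ m) = 2.73 K.

T ≈ 2.73 K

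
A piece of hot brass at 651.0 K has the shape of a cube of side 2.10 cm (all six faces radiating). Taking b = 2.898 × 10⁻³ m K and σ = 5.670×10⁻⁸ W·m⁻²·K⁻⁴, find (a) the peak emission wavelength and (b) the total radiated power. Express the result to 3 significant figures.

(a) λ_max = b/T = 2.898×10⁻³/651.0 = 4.452×10⁻⁶ m = 4.45 μm.
Area A = 6s² = 6×(0.0210 m)² = 2.646×10⁻³ m².
(b) P = σAT⁴ = 5.670×10⁻⁸×2.646×10⁻³×(651.0)⁴ = 26.9 W.

λ_max ≈ 4.45 μm; P ≈ 26.9 W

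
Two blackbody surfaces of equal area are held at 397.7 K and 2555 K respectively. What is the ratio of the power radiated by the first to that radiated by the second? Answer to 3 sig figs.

With equal areas, P₁/P₂ = (T₁/T₂)⁴ = (397.7/2555)⁴ = 5.87×10⁻⁴.

P₁/P₂ ≈ 5.87×10⁻⁴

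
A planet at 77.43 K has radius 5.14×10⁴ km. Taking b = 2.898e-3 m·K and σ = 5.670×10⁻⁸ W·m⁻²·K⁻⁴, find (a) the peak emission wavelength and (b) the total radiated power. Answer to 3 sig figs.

λ_max ≈ 37.4 μm; P ≈ 6.77×10¹⁶ W

(a) λ_max = b/T = 2.898×10⁻³/77.43 = 3.743×10⁻⁵ m = 37.4 μm.
Surface area A = 4πR² = 4π(5.14×10⁷ m)² = 3.31998×10¹⁶ m².
(b) P = σAT⁴ = 5.670×10⁻⁸×3.31998×10¹⁶×(77.43)⁴ = 6.77×10¹⁶ W.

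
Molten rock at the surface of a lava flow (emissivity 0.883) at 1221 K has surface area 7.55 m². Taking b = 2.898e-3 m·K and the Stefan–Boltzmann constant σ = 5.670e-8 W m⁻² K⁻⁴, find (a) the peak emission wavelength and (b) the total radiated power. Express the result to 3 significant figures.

λ_max ≈ 2.37 μm; P ≈ 8.40×10⁵ W

(a) λ_max = b/T = 2.898×10⁻³/1221 = 2.373×10⁻⁶ m = 2.37 μm.
Area A = 7.55 m².
(b) P = εσAT⁴ = 0.883×5.670×10⁻⁸×7.55×(1221)⁴ = 8.40×10⁵ W.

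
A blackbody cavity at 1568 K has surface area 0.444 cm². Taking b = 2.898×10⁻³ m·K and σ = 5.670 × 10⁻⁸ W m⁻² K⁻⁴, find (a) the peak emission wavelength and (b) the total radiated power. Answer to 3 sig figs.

(a) λ_max = b/T = 2.898×10⁻³/1568 = 1.848×10⁻⁶ m = 1.85×10³ nm.
Area A = 0.444 cm² = 4.44×10⁻⁵ m².
(b) P = σAT⁴ = 5.670×10⁻⁸×4.44×10⁻⁵×(1568)⁴ = 15.2 W.

λ_max ≈ 1.85×10³ nm; P ≈ 15.2 W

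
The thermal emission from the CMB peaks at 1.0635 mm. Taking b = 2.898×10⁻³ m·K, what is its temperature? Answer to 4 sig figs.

T ≈ 2.725 K

Wien's law gives T = b/λ_max = (2.898×10⁻³ m·K)/(1.0635×10⁻³ m) = 2.725 K.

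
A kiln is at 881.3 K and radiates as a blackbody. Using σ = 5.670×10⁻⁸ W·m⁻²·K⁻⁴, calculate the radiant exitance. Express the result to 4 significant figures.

I ≈ 3.420×10⁴ W/m²

Stefan–Boltzmann: I = σT⁴ = 5.670×10⁻⁸ × (881.3)⁴ = 3.420×10⁴ W/m².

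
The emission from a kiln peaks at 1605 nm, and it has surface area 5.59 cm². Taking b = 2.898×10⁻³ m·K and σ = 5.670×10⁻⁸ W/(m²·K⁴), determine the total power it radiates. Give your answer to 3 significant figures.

Wien's law: T = b/λ_max = 2.898×10⁻³/1.605×10⁻⁶ = 1805.61 K.
Area A = 5.59 cm² = 5.59×10⁻⁴ m².
Then P = σAT⁴ = 5.670×10⁻⁸×5.59×10⁻⁴×(1805.61)⁴ = 337 W.

P ≈ 337 W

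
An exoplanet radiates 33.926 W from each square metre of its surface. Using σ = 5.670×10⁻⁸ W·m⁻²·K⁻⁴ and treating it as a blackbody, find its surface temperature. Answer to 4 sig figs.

T ≈ 156.4 K

I = σT⁴, so T = (I/σ)^(1/4) = (33.926/(5.670×10⁻⁸))^(1/4) = 156.4 K.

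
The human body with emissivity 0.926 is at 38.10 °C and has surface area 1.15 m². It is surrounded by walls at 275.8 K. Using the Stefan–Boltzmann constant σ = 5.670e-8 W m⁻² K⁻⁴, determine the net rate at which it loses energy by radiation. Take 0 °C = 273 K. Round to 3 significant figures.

Net loss ≈ 216 W

T = 38.10 °C + 273 = 311.10 K.
Area A = 1.15 m².
Net radiated power P_net = εσA(T⁴ − T₀⁴) = 0.926×5.670×10⁻⁸×1.15×(311.10⁴ − 275.8⁴).
T⁴ − T₀⁴ = 9.36699×10⁹ − 5.78598×10⁹ = 3.58101×10⁹ K⁴, so P_net = 216 W.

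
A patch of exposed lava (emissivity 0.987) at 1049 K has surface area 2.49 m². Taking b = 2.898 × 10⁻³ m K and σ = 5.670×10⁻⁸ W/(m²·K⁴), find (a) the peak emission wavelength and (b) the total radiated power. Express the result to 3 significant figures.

λ_max ≈ 2.76×10³ nm; P ≈ 1.69×10⁵ W

(a) λ_max = b/T = 2.898×10⁻³/1049 = 2.763×10⁻⁶ m = 2.76×10³ nm.
Area A = 2.49 m².
(b) P = εσAT⁴ = 0.987×5.670×10⁻⁸×2.49×(1049)⁴ = 1.69×10⁵ W.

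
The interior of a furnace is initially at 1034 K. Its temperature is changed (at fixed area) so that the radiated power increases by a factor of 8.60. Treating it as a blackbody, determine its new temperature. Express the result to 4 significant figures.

P ∝ T⁴, so T₂/T₁ = (P₂/P₁)^(1/4) = (8.60)^(1/4) = 1.71248.
T₂ = 1034 × 1.71248 = 1771 K.

T₂ ≈ 1771 K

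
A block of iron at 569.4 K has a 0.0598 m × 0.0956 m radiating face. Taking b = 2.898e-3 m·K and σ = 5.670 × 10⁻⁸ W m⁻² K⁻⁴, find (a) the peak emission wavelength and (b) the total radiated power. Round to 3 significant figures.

(a) λ_max = b/T = 2.898×10⁻³/569.4 = 5.090×10⁻⁶ m = 5.09 μm.
Area A = 0.0598 × 0.0956 = 5.71688×10⁻³ m².
(b) P = σAT⁴ = 5.670×10⁻⁸×5.71688×10⁻³×(569.4)⁴ = 34.1 W.

λ_max ≈ 5.09 μm; P ≈ 34.1 W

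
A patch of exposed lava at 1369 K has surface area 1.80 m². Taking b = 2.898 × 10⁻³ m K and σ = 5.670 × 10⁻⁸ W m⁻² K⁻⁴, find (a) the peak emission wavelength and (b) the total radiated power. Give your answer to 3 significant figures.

(a) λ_max = b/T = 2.898×10⁻³/1369 = 2.117×10⁻⁶ m = 2.12 μm.
Area A = 1.80 m².
(b) P = σAT⁴ = 5.670×10⁻⁸×1.80×(1369)⁴ = 3.58×10⁵ W.

λ_max ≈ 2.12 μm; P ≈ 3.58×10⁵ W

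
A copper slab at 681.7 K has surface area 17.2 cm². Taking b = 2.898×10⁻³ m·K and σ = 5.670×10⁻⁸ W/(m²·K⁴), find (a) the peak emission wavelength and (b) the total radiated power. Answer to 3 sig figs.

λ_max ≈ 4.25 μm; P ≈ 21.1 W

(a) λ_max = b/T = 2.898×10⁻³/681.7 = 4.251×10⁻⁶ m = 4.25 μm.
Area A = 17.2 cm² = 1.72×10⁻³ m².
(b) P = σAT⁴ = 5.670×10⁻⁸×1.72×10⁻³×(681.7)⁴ = 21.1 W.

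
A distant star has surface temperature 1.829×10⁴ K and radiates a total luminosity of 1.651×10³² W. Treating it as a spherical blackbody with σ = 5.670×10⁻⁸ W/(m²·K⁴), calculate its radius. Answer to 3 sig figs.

L = 4πR²σT⁴ ⇒ R = √(L/(4πσT⁴)).
σT⁴ = 6.34509×10⁹ W/m², so R = √(1.651×10³²/(4π×6.34509×10⁹)) = 4.55×10¹⁰ m.

R ≈ 4.55×10¹⁰ m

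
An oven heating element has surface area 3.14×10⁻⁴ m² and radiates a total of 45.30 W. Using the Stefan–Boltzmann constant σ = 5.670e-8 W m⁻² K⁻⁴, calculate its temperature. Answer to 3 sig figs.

Area A = 3.14×10⁻⁴ m².
P = σAT⁴ ⇒ T = (P/(σA))^(1/4) = (45.30/(5.670×10⁻⁸×3.14×10⁻⁴))^(1/4) = 1.26×10³ K.

T ≈ 1.26×10³ K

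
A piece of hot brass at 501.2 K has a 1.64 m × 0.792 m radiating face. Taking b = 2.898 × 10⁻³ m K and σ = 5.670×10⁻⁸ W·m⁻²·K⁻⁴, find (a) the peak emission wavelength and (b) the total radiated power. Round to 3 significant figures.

λ_max ≈ 5.78 μm; P ≈ 4.65×10³ W

(a) λ_max = b/T = 2.898×10⁻³/501.2 = 5.782×10⁻⁶ m = 5.78 μm.
Area A = 1.64 × 0.792 = 1.29888 m².
(b) P = σAT⁴ = 5.670×10⁻⁸×1.29888×(501.2)⁴ = 4.65×10³ W.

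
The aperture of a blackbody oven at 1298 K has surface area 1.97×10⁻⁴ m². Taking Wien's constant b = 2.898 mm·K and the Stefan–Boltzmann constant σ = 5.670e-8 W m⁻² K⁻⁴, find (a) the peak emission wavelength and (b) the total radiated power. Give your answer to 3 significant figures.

λ_max ≈ 2.23 μm; P ≈ 31.7 W

(a) λ_max = b/T = 2.898×10⁻³/1298 = 2.233×10⁻⁶ m = 2.23 μm.
Area A = 1.97×10⁻⁴ m².
(b) P = σAT⁴ = 5.670×10⁻⁸×1.97×10⁻⁴×(1298)⁴ = 31.7 W.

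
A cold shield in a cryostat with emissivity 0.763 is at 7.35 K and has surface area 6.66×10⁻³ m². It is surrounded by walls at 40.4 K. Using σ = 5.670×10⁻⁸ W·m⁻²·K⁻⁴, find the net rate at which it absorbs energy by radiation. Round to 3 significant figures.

Area A = 6.66×10⁻³ m².
Net radiated power P_net = εσA(T⁴ − T₀⁴) = 0.763×5.670×10⁻⁸×6.66×10⁻³×(7.35⁴ − 40.4⁴).
T⁴ − T₀⁴ = 2918.43 − 2.66395×10⁶ = -2.66103×10⁶ K⁴, so P_net = -7.67×10⁻⁴ W — negative, meaning a net gain of 7.67×10⁻⁴ W.

Net gain ≈ 7.67×10⁻⁴ W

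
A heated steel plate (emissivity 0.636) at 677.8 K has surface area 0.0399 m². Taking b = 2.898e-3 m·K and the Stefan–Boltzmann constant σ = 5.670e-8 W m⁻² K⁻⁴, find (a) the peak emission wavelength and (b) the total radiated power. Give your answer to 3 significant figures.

λ_max ≈ 4.28 μm; P ≈ 304 W

(a) λ_max = b/T = 2.898×10⁻³/677.8 = 4.276×10⁻⁶ m = 4.28 μm.
Area A = 0.0399 m².
(b) P = εσAT⁴ = 0.636×5.670×10⁻⁸×0.0399×(677.8)⁴ = 304 W.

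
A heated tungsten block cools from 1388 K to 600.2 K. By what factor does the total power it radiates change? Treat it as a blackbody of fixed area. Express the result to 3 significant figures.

P₂/P₁ ≈ 0.0350

P ∝ T⁴, so P₂/P₁ = (T₂/T₁)⁴ = (600.2/1388)⁴ = (0.432421)⁴ = 0.0350.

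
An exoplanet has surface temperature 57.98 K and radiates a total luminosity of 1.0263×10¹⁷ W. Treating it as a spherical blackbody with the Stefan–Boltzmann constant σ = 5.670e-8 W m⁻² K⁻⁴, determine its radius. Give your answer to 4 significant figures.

L = 4πR²σT⁴ ⇒ R = √(L/(4πσT⁴)).
σT⁴ = 0.640761 W/m², so R = √(1.0263×10¹⁷/(4π×0.640761)) = 1.129×10⁸ m.

R ≈ 1.129×10⁸ m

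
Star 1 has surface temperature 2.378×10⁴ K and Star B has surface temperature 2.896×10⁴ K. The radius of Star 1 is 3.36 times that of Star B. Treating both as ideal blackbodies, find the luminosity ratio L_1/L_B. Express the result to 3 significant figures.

L_1/L_B ≈ 5.13

L ∝ R²T⁴, so L_1/L_B = (R_1/R_B)²(T_1/T_B)⁴ = (3.36)² × (2.378×10⁴/2.896×10⁴)⁴ = 11.2896 × 0.454625 = 5.13.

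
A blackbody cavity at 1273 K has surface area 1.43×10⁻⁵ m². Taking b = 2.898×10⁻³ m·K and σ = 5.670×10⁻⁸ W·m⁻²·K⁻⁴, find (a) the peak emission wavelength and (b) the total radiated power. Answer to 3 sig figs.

λ_max ≈ 2.28×10³ nm; P ≈ 2.13 W

(a) λ_max = b/T = 2.898×10⁻³/1273 = 2.277×10⁻⁶ m = 2.28×10³ nm.
Area A = 1.43×10⁻⁵ m².
(b) P = σAT⁴ = 5.670×10⁻⁸×1.43×10⁻⁵×(1273)⁴ = 2.13 W.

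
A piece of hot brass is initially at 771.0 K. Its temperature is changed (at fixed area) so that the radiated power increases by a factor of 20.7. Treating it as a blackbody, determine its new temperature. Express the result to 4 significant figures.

T₂ ≈ 1645 K

P ∝ T⁴, so T₂/T₁ = (P₂/P₁)^(1/4) = (20.7)^(1/4) = 2.13301.
T₂ = 771.0 × 2.13301 = 1645 K.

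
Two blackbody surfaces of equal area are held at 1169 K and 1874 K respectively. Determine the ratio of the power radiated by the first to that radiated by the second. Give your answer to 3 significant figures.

With equal areas, P₁/P₂ = (T₁/T₂)⁴ = (1169/1874)⁴ = 0.151.

P₁/P₂ ≈ 0.151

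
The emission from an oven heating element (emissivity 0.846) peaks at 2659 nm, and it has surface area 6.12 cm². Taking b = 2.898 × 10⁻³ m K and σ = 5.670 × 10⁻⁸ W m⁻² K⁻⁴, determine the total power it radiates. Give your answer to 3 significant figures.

Wien's law: T = b/λ_max = 2.898×10⁻³/2.659×10⁻⁶ = 1089.88 K.
Area A = 6.12 cm² = 6.12×10⁻⁴ m².
Then P = εσAT⁴ = 0.846×5.670×10⁻⁸×6.12×10⁻⁴×(1089.88)⁴ = 41.4 W.

P ≈ 41.4 W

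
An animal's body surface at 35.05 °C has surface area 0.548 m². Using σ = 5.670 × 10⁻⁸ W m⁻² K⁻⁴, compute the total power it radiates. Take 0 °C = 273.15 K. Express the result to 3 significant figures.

P ≈ 280 W

T = 35.05 °C + 273.15 = 308.20 K.
Area A = 0.548 m².
P = σAT⁴ = 5.670×10⁻⁸ × 0.548 × (308.20)⁴ = 280 W.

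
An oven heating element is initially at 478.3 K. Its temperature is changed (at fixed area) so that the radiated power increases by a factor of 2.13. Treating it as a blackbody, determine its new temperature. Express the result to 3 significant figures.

P ∝ T⁴, so T₂/T₁ = (P₂/P₁)^(1/4) = (2.13)^(1/4) = 1.20808.
T₂ = 478.3 × 1.20808 = 578 K.

T₂ ≈ 578 K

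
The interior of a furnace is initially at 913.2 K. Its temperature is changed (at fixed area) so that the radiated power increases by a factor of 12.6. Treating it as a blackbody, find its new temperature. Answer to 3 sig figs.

T₂ ≈ 1.72×10³ K

P ∝ T⁴, so T₂/T₁ = (P₂/P₁)^(1/4) = (12.6)^(1/4) = 1.88405.
T₂ = 913.2 × 1.88405 = 1.72×10³ K.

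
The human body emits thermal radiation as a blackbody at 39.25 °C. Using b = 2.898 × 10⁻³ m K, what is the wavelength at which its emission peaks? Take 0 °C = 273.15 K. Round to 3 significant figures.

T = 39.25 °C + 273.15 = 312.40 K.
Wien's displacement law: λ_max = b/T = (2.898×10⁻³ m·K)/(312.40 K) = 9.277×10⁻⁶ m.
That is 9.28 μm, in the infrared range.

λ_max ≈ 9.28 μm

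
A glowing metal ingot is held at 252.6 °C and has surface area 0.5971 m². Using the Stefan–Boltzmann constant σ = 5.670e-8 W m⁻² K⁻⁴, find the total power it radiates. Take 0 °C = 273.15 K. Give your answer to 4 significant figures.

P ≈ 2587 W

T = 252.6 °C + 273.15 = 525.75 K.
Area A = 0.5971 m².
P = σAT⁴ = 5.670×10⁻⁸ × 0.5971 × (525.75)⁴ = 2587 W.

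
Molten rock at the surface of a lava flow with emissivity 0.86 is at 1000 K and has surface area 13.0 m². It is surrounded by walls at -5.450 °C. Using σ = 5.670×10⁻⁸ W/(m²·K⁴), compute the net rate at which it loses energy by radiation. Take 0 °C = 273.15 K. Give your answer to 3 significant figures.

Surroundings: T = -5.450 °C + 273.15 = 267.700 K.
Area A = 13.0 m².
Net radiated power P_net = εσA(T⁴ − T₀⁴) = 0.86×5.670×10⁻⁸×13.0×(1000⁴ − 267.700⁴).
T⁴ − T₀⁴ = 1.00000×10¹² − 5.13563×10⁹ = 9.94864×10¹¹ K⁴, so P_net = 6.31×10⁵ W.

Net loss ≈ 6.31×10⁵ W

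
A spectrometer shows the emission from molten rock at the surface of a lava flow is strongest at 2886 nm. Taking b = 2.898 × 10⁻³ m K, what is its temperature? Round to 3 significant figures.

T ≈ 1.00×10³ K

Wien's law gives T = b/λ_max = (2.898×10⁻³ m·K)/(2.886×10⁻⁶ m) = 1.00×10³ K.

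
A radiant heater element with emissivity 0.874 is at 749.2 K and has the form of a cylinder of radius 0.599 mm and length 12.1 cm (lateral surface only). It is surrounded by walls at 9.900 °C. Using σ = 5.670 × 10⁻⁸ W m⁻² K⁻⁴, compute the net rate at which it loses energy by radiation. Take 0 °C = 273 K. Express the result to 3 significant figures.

Net loss ≈ 6.97 W

Surroundings: T = 9.900 °C + 273 = 282.900 K.
Lateral area A = 2πrL = 2π×5.99×10⁻⁴×0.121 = 4.55399×10⁻⁴ m².
Net radiated power P_net = εσA(T⁴ − T₀⁴) = 0.874×5.670×10⁻⁸×4.55399×10⁻⁴×(749.2⁴ − 282.900⁴).
T⁴ − T₀⁴ = 3.15058×10¹¹ − 6.40519×10⁹ = 3.08653×10¹¹ K⁴, so P_net = 6.97 W.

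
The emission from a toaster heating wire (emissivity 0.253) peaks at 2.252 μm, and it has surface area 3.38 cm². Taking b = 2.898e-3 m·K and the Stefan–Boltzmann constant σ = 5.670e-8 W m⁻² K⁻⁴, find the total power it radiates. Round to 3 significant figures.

P ≈ 13.3 W

Wien's law: T = b/λ_max = 2.898×10⁻³/2.252×10⁻⁶ = 1286.86 K.
Area A = 3.38 cm² = 3.38×10⁻⁴ m².
Then P = εσAT⁴ = 0.253×5.670×10⁻⁸×3.38×10⁻⁴×(1286.86)⁴ = 13.3 W.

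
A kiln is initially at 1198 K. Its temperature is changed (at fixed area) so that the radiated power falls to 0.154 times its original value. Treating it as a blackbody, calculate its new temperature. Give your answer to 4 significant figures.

T₂ ≈ 750.5 K

P ∝ T⁴, so T₂/T₁ = (P₂/P₁)^(1/4) = (0.154)^(1/4) = 0.626441.
T₂ = 1198 × 0.626441 = 750.5 K.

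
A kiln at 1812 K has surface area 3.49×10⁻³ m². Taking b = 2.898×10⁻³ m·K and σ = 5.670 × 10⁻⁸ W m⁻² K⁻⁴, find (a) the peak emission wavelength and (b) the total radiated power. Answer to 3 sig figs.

λ_max ≈ 1.60×10³ nm; P ≈ 2.13×10³ W

(a) λ_max = b/T = 2.898×10⁻³/1812 = 1.599×10⁻⁶ m = 1.60×10³ nm.
Area A = 3.49×10⁻³ m².
(b) P = σAT⁴ = 5.670×10⁻⁸×3.49×10⁻³×(1812)⁴ = 2.13×10³ W.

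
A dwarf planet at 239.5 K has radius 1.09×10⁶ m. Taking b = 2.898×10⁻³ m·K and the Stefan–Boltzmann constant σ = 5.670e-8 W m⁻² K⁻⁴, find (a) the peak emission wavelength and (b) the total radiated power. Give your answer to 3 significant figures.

λ_max ≈ 12.1 μm; P ≈ 2.79×10¹⁵ W

(a) λ_max = b/T = 2.898×10⁻³/239.5 = 1.210×10⁻⁵ m = 12.1 μm.
Surface area A = 4πR² = 4π(1.09×10⁶ m)² = 1.49301×10¹³ m².
(b) P = σAT⁴ = 5.670×10⁻⁸×1.49301×10¹³×(239.5)⁴ = 2.79×10¹⁵ W.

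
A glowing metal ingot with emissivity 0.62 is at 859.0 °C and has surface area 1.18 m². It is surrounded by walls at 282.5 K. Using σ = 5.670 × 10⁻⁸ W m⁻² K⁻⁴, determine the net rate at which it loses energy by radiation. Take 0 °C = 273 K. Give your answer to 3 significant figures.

T = 859.0 °C + 273 = 1132.0 K.
Area A = 1.18 m².
Net radiated power P_net = εσA(T⁴ − T₀⁴) = 0.62×5.670×10⁻⁸×1.18×(1132.0⁴ − 282.5⁴).
T⁴ − T₀⁴ = 1.64205×10¹² − 6.36904×10⁹ = 1.63568×10¹² K⁴, so P_net = 6.79×10⁴ W.

Net loss ≈ 6.79×10⁴ W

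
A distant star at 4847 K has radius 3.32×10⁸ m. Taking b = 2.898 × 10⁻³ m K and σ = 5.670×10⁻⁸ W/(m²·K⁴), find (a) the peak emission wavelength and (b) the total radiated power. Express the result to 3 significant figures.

(a) λ_max = b/T = 2.898×10⁻³/4847 = 5.979×10⁻⁷ m = 598 nm.
Surface area A = 4πR² = 4π(3.32×10⁸ m)² = 1.38512×10¹⁸ m².
(b) P = σAT⁴ = 5.670×10⁻⁸×1.38512×10¹⁸×(4847)⁴ = 4.33×10²⁵ W.

λ_max ≈ 598 nm; P ≈ 4.33×10²⁵ W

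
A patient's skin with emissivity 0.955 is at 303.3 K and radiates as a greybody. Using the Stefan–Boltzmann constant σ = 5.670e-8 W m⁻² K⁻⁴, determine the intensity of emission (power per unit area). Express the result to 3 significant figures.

Stefan–Boltzmann: I = εσT⁴ = 0.955 × 5.670×10⁻⁸ × (303.3)⁴ = 458 W/m².

I ≈ 458 W/m²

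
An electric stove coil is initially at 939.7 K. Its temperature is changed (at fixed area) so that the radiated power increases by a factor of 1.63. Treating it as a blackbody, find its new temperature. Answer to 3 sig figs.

P ∝ T⁴, so T₂/T₁ = (P₂/P₁)^(1/4) = (1.63)^(1/4) = 1.12992.
T₂ = 939.7 × 1.12992 = 1.06×10³ K.

T₂ ≈ 1.06×10³ K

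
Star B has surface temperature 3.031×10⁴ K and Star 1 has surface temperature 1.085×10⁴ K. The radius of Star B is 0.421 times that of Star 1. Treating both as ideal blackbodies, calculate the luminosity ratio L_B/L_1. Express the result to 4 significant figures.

L ∝ R²T⁴, so L_B/L_1 = (R_B/R_1)²(T_B/T_1)⁴ = (0.421)² × (3.031×10⁴/1.085×10⁴)⁴ = 0.177241 × 60.9011 = 10.79.

L_B/L_1 ≈ 10.79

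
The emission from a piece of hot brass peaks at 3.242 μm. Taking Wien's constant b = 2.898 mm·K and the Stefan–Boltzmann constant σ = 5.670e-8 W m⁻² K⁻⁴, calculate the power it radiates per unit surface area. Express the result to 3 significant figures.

Wien's law: T = b/λ_max = 2.898×10⁻³/3.242×10⁻⁶ = 893.893 K.
Then I = σT⁴ = 5.670×10⁻⁸×(893.893)⁴ = 3.62×10⁴ W/m².

I ≈ 3.62×10⁴ W/m²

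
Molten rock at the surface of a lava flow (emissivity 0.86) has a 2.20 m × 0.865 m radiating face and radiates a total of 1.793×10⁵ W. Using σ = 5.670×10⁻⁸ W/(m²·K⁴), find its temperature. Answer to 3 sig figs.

T ≈ 1.18×10³ K

Area A = 2.20 × 0.865 = 1.903 m².
P = εσAT⁴ ⇒ T = (P/(εσA))^(1/4) = (1.793×10⁵/(0.86×5.670×10⁻⁸×1.903))^(1/4) = 1.18×10³ K.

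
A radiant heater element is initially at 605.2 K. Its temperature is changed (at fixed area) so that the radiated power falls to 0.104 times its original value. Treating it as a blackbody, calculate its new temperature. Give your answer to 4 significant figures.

T₂ ≈ 343.7 K

P ∝ T⁴, so T₂/T₁ = (P₂/P₁)^(1/4) = (0.104)^(1/4) = 0.567882.
T₂ = 605.2 × 0.567882 = 343.7 K.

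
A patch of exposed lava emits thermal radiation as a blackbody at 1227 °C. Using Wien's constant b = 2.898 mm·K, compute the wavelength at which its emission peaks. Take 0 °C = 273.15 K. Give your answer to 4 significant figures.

λ_max ≈ 1932 nm

T = 1227 °C + 273.15 = 1500.15 K.
Wien's displacement law: λ_max = b/T = (2.898×10⁻³ m·K)/(1500.15 K) = 1.9318×10⁻⁶ m.
That is 1932 nm, in the infrared range.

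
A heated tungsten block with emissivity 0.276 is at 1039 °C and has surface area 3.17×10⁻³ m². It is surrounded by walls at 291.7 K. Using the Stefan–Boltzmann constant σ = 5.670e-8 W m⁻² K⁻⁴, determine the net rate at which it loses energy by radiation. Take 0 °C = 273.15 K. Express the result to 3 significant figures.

T = 1039 °C + 273.15 = 1312.15 K.
Area A = 3.17×10⁻³ m².
Net radiated power P_net = εσA(T⁴ − T₀⁴) = 0.276×5.670×10⁻⁸×3.17×10⁻³×(1312.15⁴ − 291.7⁴).
T⁴ − T₀⁴ = 2.96438×10¹² − 7.24012×10⁹ = 2.95714×10¹² K⁴, so P_net = 147 W.

Net loss ≈ 147 W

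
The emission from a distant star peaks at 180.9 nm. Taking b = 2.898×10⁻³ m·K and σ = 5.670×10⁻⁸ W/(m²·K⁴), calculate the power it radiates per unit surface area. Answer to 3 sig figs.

Wien's law: T = b/λ_max = 2.898×10⁻³/1.809×10⁻⁷ = 16019.9 K.
Then I = σT⁴ = 5.670×10⁻⁸×(16019.9)⁴ = 3.73×10⁹ W/m².

I ≈ 3.73×10⁹ W/m²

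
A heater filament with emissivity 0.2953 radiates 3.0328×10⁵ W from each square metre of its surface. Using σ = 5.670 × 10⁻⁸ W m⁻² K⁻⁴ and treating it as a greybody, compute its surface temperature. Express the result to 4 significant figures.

I = εσT⁴, so T = (I/εσ)^(1/4) = (3.0328×10⁵/(0.2953×5.670×10⁻⁸))^(1/4) = 2063 K.

T ≈ 2063 K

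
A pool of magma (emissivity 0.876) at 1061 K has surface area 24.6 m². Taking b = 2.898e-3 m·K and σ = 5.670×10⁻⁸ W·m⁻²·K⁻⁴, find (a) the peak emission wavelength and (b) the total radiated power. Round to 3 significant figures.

(a) λ_max = b/T = 2.898×10⁻³/1061 = 2.731×10⁻⁶ m = 2.73 μm.
Area A = 24.6 m².
(b) P = εσAT⁴ = 0.876×5.670×10⁻⁸×24.6×(1061)⁴ = 1.55×10⁶ W.

λ_max ≈ 2.73 μm; P ≈ 1.55×10⁶ W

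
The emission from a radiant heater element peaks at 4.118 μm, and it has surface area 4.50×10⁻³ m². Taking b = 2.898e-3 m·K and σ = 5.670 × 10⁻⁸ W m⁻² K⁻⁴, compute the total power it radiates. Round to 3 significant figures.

P ≈ 62.6 W

Wien's law: T = b/λ_max = 2.898×10⁻³/4.118×10⁻⁶ = 703.740 K.
Area A = 4.50×10⁻³ m².
Then P = σAT⁴ = 5.670×10⁻⁸×4.50×10⁻³×(703.740)⁴ = 62.6 W.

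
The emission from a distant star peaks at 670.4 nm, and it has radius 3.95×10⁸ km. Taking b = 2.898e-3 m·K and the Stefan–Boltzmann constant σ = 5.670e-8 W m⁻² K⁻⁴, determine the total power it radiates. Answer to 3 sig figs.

P ≈ 3.88×10³¹ W

Wien's law: T = b/λ_max = 2.898×10⁻³/6.704×10⁻⁷ = 4322.79 K.
Surface area A = 4πR² = 4π(3.95×10¹¹ m)² = 1.96067×10²⁴ m².
Then P = σAT⁴ = 5.670×10⁻⁸×1.96067×10²⁴×(4322.79)⁴ = 3.88×10³¹ W.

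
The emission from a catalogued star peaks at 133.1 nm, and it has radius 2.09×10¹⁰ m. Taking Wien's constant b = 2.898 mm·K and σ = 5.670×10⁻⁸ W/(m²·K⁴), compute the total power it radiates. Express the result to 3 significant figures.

P ≈ 6.99×10³¹ W

Wien's law: T = b/λ_max = 2.898×10⁻³/1.331×10⁻⁷ = 21773.1 K.
Surface area A = 4πR² = 4π(2.09×10¹⁰ m)² = 5.48912×10²¹ m².
Then P = σAT⁴ = 5.670×10⁻⁸×5.48912×10²¹×(21773.1)⁴ = 6.99×10³¹ W.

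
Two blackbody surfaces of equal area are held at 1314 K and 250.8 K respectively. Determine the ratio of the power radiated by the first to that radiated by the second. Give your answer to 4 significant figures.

With equal areas, P₁/P₂ = (T₁/T₂)⁴ = (1314/250.8)⁴ = 753.5.

P₁/P₂ ≈ 753.5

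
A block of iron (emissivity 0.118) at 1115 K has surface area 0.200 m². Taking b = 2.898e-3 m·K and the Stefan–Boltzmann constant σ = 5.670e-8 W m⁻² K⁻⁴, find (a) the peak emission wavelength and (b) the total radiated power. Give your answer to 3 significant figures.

λ_max ≈ 2.60 μm; P ≈ 2.07×10³ W

(a) λ_max = b/T = 2.898×10⁻³/1115 = 2.599×10⁻⁶ m = 2.60 μm.
Area A = 0.200 m².
(b) P = εσAT⁴ = 0.118×5.670×10⁻⁸×0.200×(1115)⁴ = 2.07×10³ W.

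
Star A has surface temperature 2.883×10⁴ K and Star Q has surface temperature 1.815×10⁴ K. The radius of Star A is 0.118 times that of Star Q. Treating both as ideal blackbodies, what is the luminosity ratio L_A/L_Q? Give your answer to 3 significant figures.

L ∝ R²T⁴, so L_A/L_Q = (R_A/R_Q)²(T_A/T_Q)⁴ = (0.118)² × (2.883×10⁴/1.815×10⁴)⁴ = 0.013924 × 6.36608 = 0.0886.

L_A/L_Q ≈ 0.0886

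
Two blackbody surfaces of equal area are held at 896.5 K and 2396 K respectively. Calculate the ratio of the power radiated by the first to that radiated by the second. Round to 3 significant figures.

P₁/P₂ ≈ 0.0196

With equal areas, P₁/P₂ = (T₁/T₂)⁴ = (896.5/2396)⁴ = 0.0196.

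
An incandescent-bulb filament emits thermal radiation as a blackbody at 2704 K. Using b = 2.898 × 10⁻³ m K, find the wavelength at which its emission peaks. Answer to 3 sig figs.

λ_max ≈ 1.07 μm

Wien's displacement law: λ_max = b/T = (2.898×10⁻³ m·K)/(2704 K) = 1.072×10⁻⁶ m.
That is 1.07 μm, in the infrared range.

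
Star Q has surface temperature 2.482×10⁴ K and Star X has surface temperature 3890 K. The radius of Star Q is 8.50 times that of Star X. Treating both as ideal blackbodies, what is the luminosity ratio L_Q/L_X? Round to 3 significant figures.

L_Q/L_X ≈ 1.20×10⁵

L ∝ R²T⁴, so L_Q/L_X = (R_Q/R_X)²(T_Q/T_X)⁴ = (8.50)² × (2.482×10⁴/3890)⁴ = 72.25 × 1657.33 = 1.20×10⁵.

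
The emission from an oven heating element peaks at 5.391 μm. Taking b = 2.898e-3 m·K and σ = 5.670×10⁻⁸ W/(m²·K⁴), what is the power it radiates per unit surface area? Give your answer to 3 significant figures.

I ≈ 4.73×10³ W/m²

Wien's law: T = b/λ_max = 2.898×10⁻³/5.391×10⁻⁶ = 537.563 K.
Then I = σT⁴ = 5.670×10⁻⁸×(537.563)⁴ = 4.73×10³ W/m².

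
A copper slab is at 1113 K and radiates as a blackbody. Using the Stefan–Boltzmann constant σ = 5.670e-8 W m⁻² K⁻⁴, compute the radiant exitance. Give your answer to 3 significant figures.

I ≈ 8.70×10⁴ W/m²

Stefan–Boltzmann: I = σT⁴ = 5.670×10⁻⁸ × (1113)⁴ = 8.70×10⁴ W/m².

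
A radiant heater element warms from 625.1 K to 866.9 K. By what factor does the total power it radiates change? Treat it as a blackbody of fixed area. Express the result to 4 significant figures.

P₂/P₁ ≈ 3.699

P ∝ T⁴, so P₂/P₁ = (T₂/T₁)⁴ = (866.9/625.1)⁴ = (1.38682)⁴ = 3.699.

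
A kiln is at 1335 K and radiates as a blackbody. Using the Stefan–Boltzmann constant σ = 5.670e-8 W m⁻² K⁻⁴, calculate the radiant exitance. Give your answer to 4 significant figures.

Stefan–Boltzmann: I = σT⁴ = 5.670×10⁻⁸ × (1335)⁴ = 1.801×10⁵ W/m².

I ≈ 1.801×10⁵ W/m²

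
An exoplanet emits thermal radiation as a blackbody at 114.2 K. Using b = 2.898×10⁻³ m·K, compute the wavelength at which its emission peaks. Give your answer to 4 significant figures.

Wien's displacement law: λ_max = b/T = (2.898×10⁻³ m·K)/(114.2 K) = 2.5377×10⁻⁵ m.
That is 25.38 μm, in the infrared range.

λ_max ≈ 25.38 μm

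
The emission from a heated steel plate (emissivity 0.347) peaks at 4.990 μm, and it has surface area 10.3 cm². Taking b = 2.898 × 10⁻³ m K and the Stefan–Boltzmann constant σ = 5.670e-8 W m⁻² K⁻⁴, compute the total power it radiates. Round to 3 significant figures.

Wien's law: T = b/λ_max = 2.898×10⁻³/4.990×10⁻⁶ = 580.762 K.
Area A = 10.3 cm² = 1.03×10⁻³ m².
Then P = εσAT⁴ = 0.347×5.670×10⁻⁸×1.03×10⁻³×(580.762)⁴ = 2.31 W.

P ≈ 2.31 W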